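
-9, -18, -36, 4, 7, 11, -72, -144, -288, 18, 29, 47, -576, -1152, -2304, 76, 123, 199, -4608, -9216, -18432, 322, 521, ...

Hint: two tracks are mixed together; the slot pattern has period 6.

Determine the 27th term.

Reading positions in blocks of 6 reveals the pattern AAABBB — 2 tracks woven together.
Track A: -9, -18, -36, -72, -144, -288, -576, -1152, -2304, -4608, -9216, -18432 (multiplying by 2 each time).
Track B: 4, 7, 11, 18, 29, 47, 76, 123, 199, 322, 521 (a Fibonacci-like recurrence a_n = a_{n-1} + a_{n-2}).
Position 27 falls in track A as its term 15, giving -147456.

-147456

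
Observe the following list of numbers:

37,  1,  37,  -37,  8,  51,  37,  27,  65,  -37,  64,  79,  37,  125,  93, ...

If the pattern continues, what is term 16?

-37

Taking every 3rd term gives 3 separate tracks.
Track A is 37, -37, 37, -37, 37, which is alternating ±37.
Track B is 1, 8, 27, 64, 125, which is consecutive cubes n³ from n = 1.
Track C is 37, 51, 65, 79, 93, which is linear: a_n = 23 + 14·n.
The 16th slot belongs to track A; its 6th term is -37.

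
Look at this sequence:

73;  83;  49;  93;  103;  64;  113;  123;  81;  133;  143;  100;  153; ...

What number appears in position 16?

173

Reading positions in blocks of 3 reveals the pattern AAB — 2 tracks woven together.
Track A: 73, 83, 93, 103, 113, 123, 133, 143, 153 — arithmetic with common difference +10.
Track B: 49, 64, 81, 100 — perfect squares starting at 7².
Position 16 → track A, term 11 = 173.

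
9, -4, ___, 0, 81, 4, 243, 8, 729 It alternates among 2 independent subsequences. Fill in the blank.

Positions 1, 3, 5, … form one subsequence and positions 2, 4, 6, … form another.
Track A = 9, ?, 81, 243, 729: powers of 3.
Track B = -4, 0, 4, 8: adding 4 each time.
Filling track A at index 2 by its rule yields 27.

27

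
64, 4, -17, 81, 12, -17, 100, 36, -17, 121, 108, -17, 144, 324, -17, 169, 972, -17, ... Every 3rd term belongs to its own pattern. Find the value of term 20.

2916

Taking every 3rd term gives 3 separate tracks.
Track A: 64, 81, 100, 121, 144, 169. Consecutive squares n² from n = 8.
Track B: 4, 12, 36, 108, 324, 972. A geometric progression (common ratio 3).
Track C: -17, -17, -17, -17, -17, -17. The constant sequence -17.
The 20th slot belongs to track B; its 7th term is 2916.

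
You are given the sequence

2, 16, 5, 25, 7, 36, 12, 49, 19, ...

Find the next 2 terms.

The terms cycle through 2 interleaved subsequences.
Subsequence A = 2, 5, 7, 12, 19: a Fibonacci-like recurrence a_n = a_{n-1} + a_{n-2}.
Subsequence B = 16, 25, 36, 49: consecutive squares n² from n = 4.
Position 10 → subsequence B, term 5 = 64.
Position 11 falls in subsequence A as its term 6, giving 31.

64, 31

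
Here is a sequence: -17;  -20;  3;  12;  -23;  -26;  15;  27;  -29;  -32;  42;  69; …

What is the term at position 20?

The slot pattern repeats as AABB (period 4), so there are 2 interleaved tracks.
Stream A is -17, -20, -23, -26, -29, -32, which is arithmetic with common difference −3.
Stream B is 3, 12, 15, 27, 42, 69, which is a Fibonacci-like recurrence a_n = a_{n-1} + a_{n-2}.
Position 20 → stream B, term 10 = 471.

471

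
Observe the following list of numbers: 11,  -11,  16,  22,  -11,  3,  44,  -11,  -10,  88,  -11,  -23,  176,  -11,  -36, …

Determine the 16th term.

Split by position mod 3 into 3 tracks.
Subsequence A: 11, 22, 44, 88, 176. Multiplying by 2 each time.
Subsequence B: -11, -11, -11, -11, -11. Constant -11.
Subsequence C: 16, 3, -10, -23, -36. Arithmetic, step −13.
Position 16 falls in subsequence A as its term 6, giving 352.

352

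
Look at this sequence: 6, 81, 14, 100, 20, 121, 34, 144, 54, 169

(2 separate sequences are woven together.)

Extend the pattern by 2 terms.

88, 196

The terms cycle through 2 interleaved subsequences.
Subsequence A: 6, 14, 20, 34, 54 (a Fibonacci-like recurrence a_n = a_{n-1} + a_{n-2}).
Subsequence B: 81, 100, 121, 144, 169 (the squares 9², 10², 11², …).
Position 11 → subsequence A, term 6 = 88.
The 12th slot belongs to subsequence B; its 6th term is 196.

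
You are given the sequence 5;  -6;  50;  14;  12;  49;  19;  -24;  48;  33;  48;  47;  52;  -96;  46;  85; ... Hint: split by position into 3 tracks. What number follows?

192

Split by position mod 3 into 3 tracks.
Track A: 5, 14, 19, 33, 52, 85 (each term equals the sum of the previous two).
Track B: -6, 12, -24, 48, -96 (a geometric progression (common ratio -2)).
Track C: 50, 49, 48, 47, 46 (arithmetic, step −1).
Position 17 → track B, term 6 = 192.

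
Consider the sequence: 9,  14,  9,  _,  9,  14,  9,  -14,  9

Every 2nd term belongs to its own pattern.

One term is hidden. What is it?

Split by position mod 2 into 2 tracks.
Subsequence A: 9, 9, 9, 9, 9. Constant 9.
Subsequence B: 14, ?, 14, -14. Oscillating between 14 and -14.
So the missing entry in subsequence B is -14.

-14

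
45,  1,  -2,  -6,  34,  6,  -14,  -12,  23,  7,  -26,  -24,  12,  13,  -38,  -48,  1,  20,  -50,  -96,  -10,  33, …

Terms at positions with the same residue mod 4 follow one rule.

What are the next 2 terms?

-62, -192

Split by position mod 4 into 4 tracks.
Stream A: 45, 34, 23, 12, 1, -10. Arithmetic with common difference −11.
Stream B: 1, 6, 7, 13, 20, 33. Fibonacci-style (each term is the sum of the two before it).
Stream C: -2, -14, -26, -38, -50. Arithmetic with common difference −12.
Stream D: -6, -12, -24, -48, -96. Multiplying by 2 each time.
Position 23 → stream C, term 6 = -62.
Position 24 falls in stream D as its term 6, giving -192.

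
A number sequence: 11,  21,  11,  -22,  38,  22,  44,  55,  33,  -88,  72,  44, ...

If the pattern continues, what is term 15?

55

Taking every 3rd term gives 3 separate tracks.
Track A: 11, -22, 44, -88 — a geometric progression (common ratio -2).
Track B: 21, 38, 55, 72 — arithmetic, step +17.
Track C: 11, 22, 33, 44 — adding 11 each time.
Position 15 → track C, term 5 = 55.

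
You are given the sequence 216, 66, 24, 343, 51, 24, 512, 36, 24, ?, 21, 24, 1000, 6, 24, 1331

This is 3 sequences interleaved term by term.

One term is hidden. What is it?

729

Read the sequence 3 terms at a time; column i is its own pattern.
Track A: 216, 343, 512, ?, 1000, 1331. The cubes 6³, 7³, 8³, ….
Track B: 66, 51, 36, 21, 6. Arithmetic, step −15.
Track C: 24, 24, 24, 24, 24. Always 24.
The gap is track A's term 4; the rule gives 729.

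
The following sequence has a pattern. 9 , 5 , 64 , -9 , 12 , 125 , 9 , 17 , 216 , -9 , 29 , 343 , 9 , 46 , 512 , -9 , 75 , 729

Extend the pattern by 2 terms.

9, 121

Taking every 3rd term gives 3 separate tracks.
Subsequence A: 9, -9, 9, -9, 9, -9 — alternating ±9.
Subsequence B: 5, 12, 17, 29, 46, 75 — Fibonacci-style (each term is the sum of the two before it).
Subsequence C: 64, 125, 216, 343, 512, 729 — consecutive cubes n³ from n = 4.
Term 19 comes from subsequence A (its 7th entry): 9.
Position 20 falls in subsequence B as its term 7, giving 121.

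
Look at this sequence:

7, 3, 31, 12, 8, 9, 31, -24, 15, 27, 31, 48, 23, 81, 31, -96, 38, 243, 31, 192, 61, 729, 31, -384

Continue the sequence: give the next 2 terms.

99, 2187

The terms cycle through 4 interleaved subsequences.
Track A is 7, 8, 15, 23, 38, 61, which is a Fibonacci-like recurrence a_n = a_{n-1} + a_{n-2}.
Track B is 3, 9, 27, 81, 243, 729, which is powers of 3.
Track C is 31, 31, 31, 31, 31, 31, which is always 31.
Track D is 12, -24, 48, -96, 192, -384, which is geometric with ratio -2.
Position 25 falls in track A as its term 7, giving 99.
Position 26 → track B, term 7 = 2187.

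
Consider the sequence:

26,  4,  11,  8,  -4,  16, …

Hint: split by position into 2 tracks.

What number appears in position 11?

Taking every 2nd term gives 2 separate tracks.
Subsequence A = 26, 11, -4: arithmetic, step −15.
Subsequence B = 4, 8, 16: powers 2^2, 2^3, 2^4, ….
Term 11 comes from subsequence A (its 6th entry): -49.

-49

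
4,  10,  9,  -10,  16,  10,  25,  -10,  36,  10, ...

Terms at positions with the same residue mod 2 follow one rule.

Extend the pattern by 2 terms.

49, -10

Taking every 2nd term gives 2 separate tracks.
Stream A: 4, 9, 16, 25, 36 (perfect squares starting at 2²).
Stream B: 10, -10, 10, -10, 10 (alternating ±10).
Position 11 → stream A, term 6 = 49.
Position 12 → stream B, term 6 = -10.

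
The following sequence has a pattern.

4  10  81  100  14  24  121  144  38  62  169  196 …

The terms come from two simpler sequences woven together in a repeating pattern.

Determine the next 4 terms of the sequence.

100, 162, 225, 256

Positions follow the repeating pattern AABB; grouping by letter gives 2 tracks.
Track A = 4, 10, 14, 24, 38, 62: Fibonacci-style (each term is the sum of the two before it).
Track B = 81, 100, 121, 144, 169, 196: the squares 9², 10², 11², ….
The 13th slot belongs to track A; its 7th term is 100.
The 14th slot belongs to track A; its 8th term is 162.
Term 15 comes from track B (its 7th entry): 225.
Term 16 comes from track B (its 8th entry): 256.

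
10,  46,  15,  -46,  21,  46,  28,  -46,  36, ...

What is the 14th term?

46

Odd-indexed and even-indexed terms follow separate rules.
Stream A = 10, 15, 21, 28, 36: triangular numbers starting at T_4.
Stream B = 46, -46, 46, -46: oscillating between 46 and -46.
Term 14 comes from stream B (its 7th entry): 46.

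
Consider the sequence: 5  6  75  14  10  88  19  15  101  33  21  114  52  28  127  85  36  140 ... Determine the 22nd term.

Read the sequence 3 terms at a time; column i is its own pattern.
Subsequence A: 5, 14, 19, 33, 52, 85. A Fibonacci-like recurrence a_n = a_{n-1} + a_{n-2}.
Subsequence B: 6, 10, 15, 21, 28, 36. The triangular numbers T_3, T_4, ….
Subsequence C: 75, 88, 101, 114, 127, 140. Arithmetic, step +13.
Position 22 falls in subsequence A as its term 8, giving 222.

222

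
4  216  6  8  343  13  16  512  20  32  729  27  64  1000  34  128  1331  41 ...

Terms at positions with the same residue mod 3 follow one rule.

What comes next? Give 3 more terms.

Taking every 3rd term gives 3 separate tracks.
Stream A: 4, 8, 16, 32, 64, 128 (geometric, ×2 each step).
Stream B: 216, 343, 512, 729, 1000, 1331 (the cubes 6³, 7³, 8³, …).
Stream C: 6, 13, 20, 27, 34, 41 (linear: a_n = -1 + 7·n).
Term 19 comes from stream A (its 7th entry): 256.
Position 20 → stream B, term 7 = 1728.
The 21st slot belongs to stream C; its 7th term is 48.

256, 1728, 48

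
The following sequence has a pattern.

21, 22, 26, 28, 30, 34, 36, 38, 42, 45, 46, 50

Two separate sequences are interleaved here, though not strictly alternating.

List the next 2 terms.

55, 54

Positions follow the repeating pattern ABB; grouping by letter gives 2 tracks.
Track A: 21, 28, 36, 45. Triangular numbers n(n+1)/2 for n = 6, 7, ….
Track B: 22, 26, 30, 34, 38, 42, 46, 50. Arithmetic, step +4.
Position 13 → track A, term 5 = 55.
Position 14 → track B, term 9 = 54.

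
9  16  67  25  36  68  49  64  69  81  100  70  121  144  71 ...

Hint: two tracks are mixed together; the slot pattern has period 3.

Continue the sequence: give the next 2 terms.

169, 196

The slot pattern repeats as AAB (period 3), so there are 2 interleaved tracks.
Track A is 9, 16, 25, 36, 49, 64, 81, 100, 121, 144, which is the squares 3², 4², 5², ….
Track B is 67, 68, 69, 70, 71, which is arithmetic with common difference +1.
The 16th slot belongs to track A; its 11th term is 169.
Term 17 comes from track A (its 12th entry): 196.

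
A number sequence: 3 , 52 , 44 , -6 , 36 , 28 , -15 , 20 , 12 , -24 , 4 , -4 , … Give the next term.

-33

The slot pattern repeats as ABB (period 3), so there are 2 interleaved tracks.
Track A: 3, -6, -15, -24 — arithmetic with common difference −9.
Track B: 52, 44, 36, 28, 20, 12, 4, -4 — arithmetic, step −8.
Term 13 comes from track A (its 5th entry): -33.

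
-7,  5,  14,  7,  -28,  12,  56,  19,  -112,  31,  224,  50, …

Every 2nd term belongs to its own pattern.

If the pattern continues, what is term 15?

896

The terms cycle through 2 interleaved subsequences.
Track A = -7, 14, -28, 56, -112, 224: multiplying by -2 each time.
Track B = 5, 7, 12, 19, 31, 50: each term equals the sum of the previous two.
Term 15 comes from track A (its 8th entry): 896.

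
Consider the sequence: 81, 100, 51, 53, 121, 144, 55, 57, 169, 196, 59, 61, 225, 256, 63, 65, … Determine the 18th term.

The slot pattern repeats as AABB (period 4), so there are 2 interleaved tracks.
Track A is 81, 100, 121, 144, 169, 196, 225, 256, which is perfect squares starting at 9².
Track B is 51, 53, 55, 57, 59, 61, 63, 65, which is arithmetic, step +2.
Position 18 falls in track A as its term 10, giving 324.

324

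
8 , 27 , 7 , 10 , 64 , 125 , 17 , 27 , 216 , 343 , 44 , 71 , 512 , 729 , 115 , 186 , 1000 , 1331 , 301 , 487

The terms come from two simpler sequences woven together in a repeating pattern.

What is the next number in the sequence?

1728

Positions follow the repeating pattern AABB; grouping by letter gives 2 tracks.
Subsequence A: 8, 27, 64, 125, 216, 343, 512, 729, 1000, 1331. The cubes 2³, 3³, 4³, ….
Subsequence B: 7, 10, 17, 27, 44, 71, 115, 186, 301, 487. Fibonacci-style (each term is the sum of the two before it).
Term 21 comes from subsequence A (its 11th entry): 1728.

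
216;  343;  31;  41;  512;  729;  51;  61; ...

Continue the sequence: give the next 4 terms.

1000, 1331, 71, 81

The slot pattern repeats as AABB (period 4), so there are 2 interleaved tracks.
Subsequence A: 216, 343, 512, 729 (consecutive cubes n³ from n = 6).
Subsequence B: 31, 41, 51, 61 (arithmetic, step +10).
Position 9 → subsequence A, term 5 = 1000.
Term 10 comes from subsequence A (its 6th entry): 1331.
Term 11 comes from subsequence B (its 5th entry): 71.
Term 12 comes from subsequence B (its 6th entry): 81.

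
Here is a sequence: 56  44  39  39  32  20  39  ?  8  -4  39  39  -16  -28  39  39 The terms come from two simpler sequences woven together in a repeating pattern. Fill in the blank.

39

Reading positions in blocks of 4 reveals the pattern AABB — 2 tracks woven together.
Subsequence A: 56, 44, 32, 20, 8, -4, -16, -28 — arithmetic with common difference −12.
Subsequence B: 39, 39, 39, ?, 39, 39, 39, 39 — the constant sequence 39.
Filling subsequence B at index 4 by its rule yields 39.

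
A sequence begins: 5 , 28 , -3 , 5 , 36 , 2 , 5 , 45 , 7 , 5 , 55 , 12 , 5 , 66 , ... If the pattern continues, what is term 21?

27

Split by position mod 3: positions 1, 4, 7, … form one track, and each other residue class forms its own.
Subsequence A is 5, 5, 5, 5, 5, which is the constant sequence 5.
Subsequence B is 28, 36, 45, 55, 66, which is triangular numbers starting at T_7.
Subsequence C is -3, 2, 7, 12, which is arithmetic, step +5.
Term 21 comes from subsequence C (its 7th entry): 27.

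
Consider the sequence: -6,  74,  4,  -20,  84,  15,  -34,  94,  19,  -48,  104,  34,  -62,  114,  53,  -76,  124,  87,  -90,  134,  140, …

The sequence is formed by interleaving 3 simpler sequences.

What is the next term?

Read the sequence 3 terms at a time; column i is its own pattern.
Stream A: -6, -20, -34, -48, -62, -76, -90 — arithmetic with common difference −14.
Stream B: 74, 84, 94, 104, 114, 124, 134 — arithmetic with common difference +10.
Stream C: 4, 15, 19, 34, 53, 87, 140 — a Fibonacci-like recurrence a_n = a_{n-1} + a_{n-2}.
Term 22 comes from stream A (its 8th entry): -104.

-104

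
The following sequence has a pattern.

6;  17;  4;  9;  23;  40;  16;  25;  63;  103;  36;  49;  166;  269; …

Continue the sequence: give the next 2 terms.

64, 81

The slot pattern repeats as AABB (period 4), so there are 2 interleaved tracks.
Track A: 6, 17, 23, 40, 63, 103, 166, 269 — each term equals the sum of the previous two.
Track B: 4, 9, 16, 25, 36, 49 — consecutive squares n² from n = 2.
The 15th slot belongs to track B; its 7th term is 64.
Term 16 comes from track B (its 8th entry): 81.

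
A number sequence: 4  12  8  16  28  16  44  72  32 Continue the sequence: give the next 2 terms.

Positions follow the repeating pattern AAB; grouping by letter gives 2 tracks.
Stream A = 4, 12, 16, 28, 44, 72: each term equals the sum of the previous two.
Stream B = 8, 16, 32: successive powers of 2.
The 10th slot belongs to stream A; its 7th term is 116.
Position 11 falls in stream A as its term 8, giving 188.

116, 188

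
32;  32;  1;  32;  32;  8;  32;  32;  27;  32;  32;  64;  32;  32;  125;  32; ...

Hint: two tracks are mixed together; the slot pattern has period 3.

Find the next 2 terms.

32, 216

Positions follow the repeating pattern AAB; grouping by letter gives 2 tracks.
Track A is 32, 32, 32, 32, 32, 32, 32, 32, 32, 32, 32, which is the constant sequence 32.
Track B is 1, 8, 27, 64, 125, which is consecutive cubes n³ from n = 1.
The 17th slot belongs to track A; its 12th term is 32.
Position 18 falls in track B as its term 6, giving 216.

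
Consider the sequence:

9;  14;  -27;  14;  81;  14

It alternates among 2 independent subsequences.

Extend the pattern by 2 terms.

The terms cycle through 2 interleaved subsequences.
Stream A: 9, -27, 81 — a geometric progression (common ratio -3).
Stream B: 14, 14, 14 — the constant sequence 14.
Term 7 comes from stream A (its 4th entry): -243.
Term 8 comes from stream B (its 4th entry): 14.

-243, 14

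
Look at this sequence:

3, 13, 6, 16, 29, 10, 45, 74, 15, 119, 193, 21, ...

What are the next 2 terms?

312, 505

Positions follow the repeating pattern AAB; grouping by letter gives 2 tracks.
Stream A: 3, 13, 16, 29, 45, 74, 119, 193 (each term equals the sum of the previous two).
Stream B: 6, 10, 15, 21 (triangular numbers n(n+1)/2 for n = 3, 4, …).
The 13th slot belongs to stream A; its 9th term is 312.
The 14th slot belongs to stream A; its 10th term is 505.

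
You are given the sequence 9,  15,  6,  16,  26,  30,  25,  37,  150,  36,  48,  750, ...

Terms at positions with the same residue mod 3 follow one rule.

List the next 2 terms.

Taking every 3rd term gives 3 separate tracks.
Track A is 9, 16, 25, 36, which is consecutive squares n² from n = 3.
Track B is 15, 26, 37, 48, which is arithmetic, step +11.
Track C is 6, 30, 150, 750, which is a geometric progression (common ratio 5).
Position 13 falls in track A as its term 5, giving 49.
Position 14 → track B, term 5 = 59.

49, 59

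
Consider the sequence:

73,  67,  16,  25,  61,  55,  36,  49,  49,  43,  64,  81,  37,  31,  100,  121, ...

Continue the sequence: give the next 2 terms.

25, 19

The slot pattern repeats as AABB (period 4), so there are 2 interleaved tracks.
Track A: 73, 67, 61, 55, 49, 43, 37, 31 — arithmetic, step −6.
Track B: 16, 25, 36, 49, 64, 81, 100, 121 — perfect squares starting at 4².
Term 17 comes from track A (its 9th entry): 25.
The 18th slot belongs to track A; its 10th term is 19.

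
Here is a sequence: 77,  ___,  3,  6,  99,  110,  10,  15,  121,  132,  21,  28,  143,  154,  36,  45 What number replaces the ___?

88

Positions follow the repeating pattern AABB; grouping by letter gives 2 tracks.
Subsequence A: 77, ?, 99, 110, 121, 132, 143, 154. Adding 11 each time.
Subsequence B: 3, 6, 10, 15, 21, 28, 36, 45. Triangular numbers starting at T_2.
So the missing entry in subsequence A is 88.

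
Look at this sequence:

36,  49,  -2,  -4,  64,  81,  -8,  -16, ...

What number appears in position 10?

121

The slot pattern repeats as AABB (period 4), so there are 2 interleaved tracks.
Track A: 36, 49, 64, 81 — consecutive squares n² from n = 6.
Track B: -2, -4, -8, -16 — geometric with ratio 2.
The 10th slot belongs to track A; its 6th term is 121.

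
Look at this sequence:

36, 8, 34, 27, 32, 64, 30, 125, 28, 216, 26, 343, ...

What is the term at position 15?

Odd-indexed and even-indexed terms follow separate rules.
Track A: 36, 34, 32, 30, 28, 26 — subtracting 2 each time.
Track B: 8, 27, 64, 125, 216, 343 — consecutive cubes n³ from n = 2.
The 15th slot belongs to track A; its 8th term is 22.

22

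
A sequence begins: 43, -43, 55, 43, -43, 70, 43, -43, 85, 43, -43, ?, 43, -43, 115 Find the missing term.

Positions follow the repeating pattern AAB; grouping by letter gives 2 tracks.
Track A is 43, -43, 43, -43, 43, -43, 43, -43, 43, -43, which is the oscillation 43·(−1)^(n+1).
Track B is 55, 70, 85, ?, 115, which is linear: a_n = 40 + 15·n.
Track B's pattern makes the blank 100.

100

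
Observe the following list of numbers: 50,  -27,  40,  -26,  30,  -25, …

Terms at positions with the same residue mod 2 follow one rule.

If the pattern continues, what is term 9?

Odd-indexed and even-indexed terms follow separate rules.
Track A = 50, 40, 30: subtracting 10 each time.
Track B = -27, -26, -25: arithmetic, step +1.
Position 9 falls in track A as its term 5, giving 10.

10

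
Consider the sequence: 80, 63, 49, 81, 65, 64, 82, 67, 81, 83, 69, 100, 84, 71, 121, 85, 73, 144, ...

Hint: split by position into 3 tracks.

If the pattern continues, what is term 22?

87

Taking every 3rd term gives 3 separate tracks.
Track A = 80, 81, 82, 83, 84, 85: arithmetic with common difference +1.
Track B = 63, 65, 67, 69, 71, 73: arithmetic with common difference +2.
Track C = 49, 64, 81, 100, 121, 144: perfect squares starting at 7².
Position 22 → track A, term 8 = 87.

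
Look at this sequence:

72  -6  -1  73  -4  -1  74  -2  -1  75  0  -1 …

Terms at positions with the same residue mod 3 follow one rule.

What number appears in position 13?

Split by position mod 3 into 3 tracks.
Track A = 72, 73, 74, 75: arithmetic with common difference +1.
Track B = -6, -4, -2, 0: arithmetic, step +2.
Track C = -1, -1, -1, -1: the constant sequence -1.
The 13th slot belongs to track A; its 5th term is 76.

76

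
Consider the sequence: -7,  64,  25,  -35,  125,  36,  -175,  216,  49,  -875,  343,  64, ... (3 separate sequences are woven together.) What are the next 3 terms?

-4375, 512, 81

Split by position mod 3 into 3 tracks.
Stream A is -7, -35, -175, -875, which is multiplying by 5 each time.
Stream B is 64, 125, 216, 343, which is perfect cubes starting at 4³.
Stream C is 25, 36, 49, 64, which is consecutive squares n² from n = 5.
The 13th slot belongs to stream A; its 5th term is -4375.
Position 14 → stream B, term 5 = 512.
The 15th slot belongs to stream C; its 5th term is 81.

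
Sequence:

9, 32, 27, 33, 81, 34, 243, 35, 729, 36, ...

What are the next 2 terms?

2187, 37

The terms cycle through 2 interleaved subsequences.
Track A is 9, 27, 81, 243, 729, which is powers 3^2, 3^3, 3^4, ….
Track B is 32, 33, 34, 35, 36, which is arithmetic with common difference +1.
Position 11 → track A, term 6 = 2187.
The 12th slot belongs to track B; its 6th term is 37.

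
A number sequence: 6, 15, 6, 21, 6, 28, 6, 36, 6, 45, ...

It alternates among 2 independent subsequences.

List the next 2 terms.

6, 55

The terms cycle through 2 interleaved subsequences.
Stream A: 6, 6, 6, 6, 6 — the constant sequence 6.
Stream B: 15, 21, 28, 36, 45 — the triangular numbers T_5, T_6, ….
Term 11 comes from stream A (its 6th entry): 6.
Position 12 → stream B, term 6 = 55.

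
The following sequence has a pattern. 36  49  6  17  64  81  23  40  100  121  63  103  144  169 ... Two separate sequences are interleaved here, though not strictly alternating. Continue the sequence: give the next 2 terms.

166, 269

The slot pattern repeats as AABB (period 4), so there are 2 interleaved tracks.
Subsequence A is 36, 49, 64, 81, 100, 121, 144, 169, which is consecutive squares n² from n = 6.
Subsequence B is 6, 17, 23, 40, 63, 103, which is each term equals the sum of the previous two.
The 15th slot belongs to subsequence B; its 7th term is 166.
Position 16 falls in subsequence B as its term 8, giving 269.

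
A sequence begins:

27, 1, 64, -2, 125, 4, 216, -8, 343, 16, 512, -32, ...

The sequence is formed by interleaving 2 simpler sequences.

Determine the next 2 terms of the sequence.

729, 64

Odd-indexed and even-indexed terms follow separate rules.
Track A: 27, 64, 125, 216, 343, 512 — the cubes 3³, 4³, 5³, ….
Track B: 1, -2, 4, -8, 16, -32 — geometric with ratio -2.
Position 13 → track A, term 7 = 729.
Position 14 → track B, term 7 = 64.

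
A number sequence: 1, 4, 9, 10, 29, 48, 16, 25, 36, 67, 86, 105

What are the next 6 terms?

Positions follow the repeating pattern AAABBB; grouping by letter gives 2 tracks.
Stream A: 1, 4, 9, 16, 25, 36 (consecutive squares n² from n = 1).
Stream B: 10, 29, 48, 67, 86, 105 (arithmetic with common difference +19).
Term 13 comes from stream A (its 7th entry): 49.
Term 14 comes from stream A (its 8th entry): 64.
Position 15 falls in stream A as its term 9, giving 81.
The 16th slot belongs to stream B; its 7th term is 124.
The 17th slot belongs to stream B; its 8th term is 143.
The 18th slot belongs to stream B; its 9th term is 162.

49, 64, 81, 124, 143, 162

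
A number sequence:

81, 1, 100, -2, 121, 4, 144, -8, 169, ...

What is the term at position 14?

Split by position mod 2 into 2 tracks.
Track A = 81, 100, 121, 144, 169: the squares 9², 10², 11², ….
Track B = 1, -2, 4, -8: geometric, ×-2 each step.
Term 14 comes from track B (its 7th entry): 64.

64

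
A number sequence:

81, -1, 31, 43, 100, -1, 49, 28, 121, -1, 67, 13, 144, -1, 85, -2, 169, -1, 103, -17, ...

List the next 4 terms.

196, -1, 121, -32

Read the sequence 4 terms at a time; column i is its own pattern.
Subsequence A: 81, 100, 121, 144, 169 (consecutive squares n² from n = 9).
Subsequence B: -1, -1, -1, -1, -1 (constant -1).
Subsequence C: 31, 49, 67, 85, 103 (adding 18 each time).
Subsequence D: 43, 28, 13, -2, -17 (linear: a_n = 58 − 15·n).
The 21st slot belongs to subsequence A; its 6th term is 196.
Position 22 falls in subsequence B as its term 6, giving -1.
The 23rd slot belongs to subsequence C; its 6th term is 121.
The 24th slot belongs to subsequence D; its 6th term is -32.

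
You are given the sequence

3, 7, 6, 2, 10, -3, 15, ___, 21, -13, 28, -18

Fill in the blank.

Split by position mod 2 into 2 tracks.
Stream A: 3, 6, 10, 15, 21, 28 — triangular numbers n(n+1)/2 for n = 2, 3, ….
Stream B: 7, 2, -3, ?, -13, -18 — arithmetic, step −5.
So the missing entry in stream B is -8.

-8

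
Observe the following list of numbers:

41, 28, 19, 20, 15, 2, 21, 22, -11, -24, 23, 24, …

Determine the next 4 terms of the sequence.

Positions follow the repeating pattern AABB; grouping by letter gives 2 tracks.
Subsequence A: 41, 28, 15, 2, -11, -24 — linear: a_n = 54 − 13·n.
Subsequence B: 19, 20, 21, 22, 23, 24 — arithmetic, step +1.
Position 13 falls in subsequence A as its term 7, giving -37.
Position 14 → subsequence A, term 8 = -50.
The 15th slot belongs to subsequence B; its 7th term is 25.
Term 16 comes from subsequence B (its 8th entry): 26.

-37, -50, 25, 26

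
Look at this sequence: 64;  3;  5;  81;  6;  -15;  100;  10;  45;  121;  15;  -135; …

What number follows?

144

Split by position mod 3 into 3 tracks.
Track A: 64, 81, 100, 121. The squares 8², 9², 10², ….
Track B: 3, 6, 10, 15. Triangular numbers starting at T_2.
Track C: 5, -15, 45, -135. Geometric, ×-3 each step.
Position 13 → track A, term 5 = 144.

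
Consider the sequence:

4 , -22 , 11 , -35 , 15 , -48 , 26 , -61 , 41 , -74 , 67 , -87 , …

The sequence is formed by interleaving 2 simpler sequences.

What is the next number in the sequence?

108

Split by position mod 2 into 2 tracks.
Subsequence A: 4, 11, 15, 26, 41, 67 — a Fibonacci-like recurrence a_n = a_{n-1} + a_{n-2}.
Subsequence B: -22, -35, -48, -61, -74, -87 — arithmetic with common difference −13.
Position 13 → subsequence A, term 7 = 108.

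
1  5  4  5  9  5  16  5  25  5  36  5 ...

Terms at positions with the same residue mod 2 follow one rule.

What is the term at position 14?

The terms cycle through 2 interleaved subsequences.
Stream A: 1, 4, 9, 16, 25, 36 (perfect squares starting at 1²).
Stream B: 5, 5, 5, 5, 5, 5 (the constant sequence 5).
The 14th slot belongs to stream B; its 7th term is 5.

5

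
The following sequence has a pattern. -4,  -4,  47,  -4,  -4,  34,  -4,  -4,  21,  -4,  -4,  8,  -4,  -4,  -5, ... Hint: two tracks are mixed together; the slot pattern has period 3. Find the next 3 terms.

Positions follow the repeating pattern AAB; grouping by letter gives 2 tracks.
Track A is -4, -4, -4, -4, -4, -4, -4, -4, -4, -4, which is constant -4.
Track B is 47, 34, 21, 8, -5, which is arithmetic, step −13.
Term 16 comes from track A (its 11th entry): -4.
The 17th slot belongs to track A; its 12th term is -4.
Position 18 → track B, term 6 = -18.

-4, -4, -18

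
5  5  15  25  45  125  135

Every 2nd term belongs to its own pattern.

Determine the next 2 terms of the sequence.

625, 405

Positions 1, 3, 5, … form one subsequence and positions 2, 4, 6, … form another.
Stream A: 5, 15, 45, 135. Geometric with ratio 3.
Stream B: 5, 25, 125. Successive powers of 5.
Term 8 comes from stream B (its 4th entry): 625.
Position 9 falls in stream A as its term 5, giving 405.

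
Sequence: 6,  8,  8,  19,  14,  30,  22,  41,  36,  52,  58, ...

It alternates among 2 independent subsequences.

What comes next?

Split by position mod 2 into 2 tracks.
Stream A is 6, 8, 14, 22, 36, 58, which is each term equals the sum of the previous two.
Stream B is 8, 19, 30, 41, 52, which is linear: a_n = -3 + 11·n.
Position 12 falls in stream B as its term 6, giving 63.

63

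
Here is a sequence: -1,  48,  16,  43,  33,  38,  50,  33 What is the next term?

The terms cycle through 2 interleaved subsequences.
Subsequence A: -1, 16, 33, 50 (linear: a_n = -18 + 17·n).
Subsequence B: 48, 43, 38, 33 (subtracting 5 each time).
Term 9 comes from subsequence A (its 5th entry): 67.

67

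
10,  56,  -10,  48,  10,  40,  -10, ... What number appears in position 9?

10

The terms cycle through 2 interleaved subsequences.
Stream A: 10, -10, 10, -10 (alternating ±10).
Stream B: 56, 48, 40 (arithmetic, step −8).
Position 9 falls in stream A as its term 5, giving 10.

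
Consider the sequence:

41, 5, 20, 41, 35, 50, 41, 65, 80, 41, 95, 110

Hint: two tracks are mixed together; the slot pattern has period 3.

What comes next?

41

Reading positions in blocks of 3 reveals the pattern ABB — 2 tracks woven together.
Subsequence A: 41, 41, 41, 41 (always 41).
Subsequence B: 5, 20, 35, 50, 65, 80, 95, 110 (adding 15 each time).
The 13th slot belongs to subsequence A; its 5th term is 41.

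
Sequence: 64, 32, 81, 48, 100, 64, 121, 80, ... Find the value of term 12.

Positions 1, 3, 5, … form one subsequence and positions 2, 4, 6, … form another.
Stream A = 64, 81, 100, 121: consecutive squares n² from n = 8.
Stream B = 32, 48, 64, 80: arithmetic with common difference +16.
Position 12 → stream B, term 6 = 112.

112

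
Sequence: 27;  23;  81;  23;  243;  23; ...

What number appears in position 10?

23

Odd-indexed and even-indexed terms follow separate rules.
Stream A: 27, 81, 243 — successive powers of 3.
Stream B: 23, 23, 23 — always 23.
Position 10 → stream B, term 5 = 23.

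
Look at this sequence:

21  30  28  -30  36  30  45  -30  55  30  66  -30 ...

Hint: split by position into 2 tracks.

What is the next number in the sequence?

78

Split by position mod 2 into 2 tracks.
Track A is 21, 28, 36, 45, 55, 66, which is the triangular numbers T_6, T_7, ….
Track B is 30, -30, 30, -30, 30, -30, which is the oscillation 30·(−1)^(n+1).
Position 13 → track A, term 7 = 78.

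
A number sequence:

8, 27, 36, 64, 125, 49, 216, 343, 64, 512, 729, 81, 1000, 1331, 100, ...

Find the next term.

Positions follow the repeating pattern AAB; grouping by letter gives 2 tracks.
Subsequence A: 8, 27, 64, 125, 216, 343, 512, 729, 1000, 1331. Consecutive cubes n³ from n = 2.
Subsequence B: 36, 49, 64, 81, 100. The squares 6², 7², 8², ….
Position 16 falls in subsequence A as its term 11, giving 1728.

1728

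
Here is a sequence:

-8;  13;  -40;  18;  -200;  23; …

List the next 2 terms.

Taking every 2nd term gives 2 separate tracks.
Subsequence A: -8, -40, -200 — multiplying by 5 each time.
Subsequence B: 13, 18, 23 — arithmetic with common difference +5.
Term 7 comes from subsequence A (its 4th entry): -1000.
The 8th slot belongs to subsequence B; its 4th term is 28.

-1000, 28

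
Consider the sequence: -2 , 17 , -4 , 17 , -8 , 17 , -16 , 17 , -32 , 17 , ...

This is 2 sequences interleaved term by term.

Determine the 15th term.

Split by position mod 2 into 2 tracks.
Stream A is -2, -4, -8, -16, -32, which is multiplying by 2 each time.
Stream B is 17, 17, 17, 17, 17, which is constant 17.
The 15th slot belongs to stream A; its 8th term is -256.

-256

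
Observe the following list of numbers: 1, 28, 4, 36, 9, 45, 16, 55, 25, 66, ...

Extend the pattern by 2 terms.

Taking every 2nd term gives 2 separate tracks.
Track A = 1, 4, 9, 16, 25: the squares 1², 2², 3², ….
Track B = 28, 36, 45, 55, 66: triangular numbers n(n+1)/2 for n = 7, 8, ….
Position 11 → track A, term 6 = 36.
Position 12 falls in track B as its term 6, giving 78.

36, 78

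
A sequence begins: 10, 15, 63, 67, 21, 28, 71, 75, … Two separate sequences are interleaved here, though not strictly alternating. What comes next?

36

Reading positions in blocks of 4 reveals the pattern AABB — 2 tracks woven together.
Subsequence A: 10, 15, 21, 28 — the triangular numbers T_4, T_5, ….
Subsequence B: 63, 67, 71, 75 — adding 4 each time.
Position 9 → subsequence A, term 5 = 36.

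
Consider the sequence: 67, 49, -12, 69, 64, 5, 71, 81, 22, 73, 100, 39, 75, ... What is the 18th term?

Split by position mod 3: positions 1, 4, 7, … form one track, and each other residue class forms its own.
Subsequence A is 67, 69, 71, 73, 75, which is arithmetic with common difference +2.
Subsequence B is 49, 64, 81, 100, which is perfect squares starting at 7².
Subsequence C is -12, 5, 22, 39, which is adding 17 each time.
Term 18 comes from subsequence C (its 6th entry): 73.

73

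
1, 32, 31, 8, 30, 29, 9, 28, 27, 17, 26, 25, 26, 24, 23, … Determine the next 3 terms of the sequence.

43, 22, 21

Positions follow the repeating pattern ABB; grouping by letter gives 2 tracks.
Track A: 1, 8, 9, 17, 26 (each term equals the sum of the previous two).
Track B: 32, 31, 30, 29, 28, 27, 26, 25, 24, 23 (linear: a_n = 33 − n).
Position 16 → track A, term 6 = 43.
Position 17 → track B, term 11 = 22.
Position 18 falls in track B as its term 12, giving 21.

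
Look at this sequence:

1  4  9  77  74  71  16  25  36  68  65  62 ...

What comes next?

49

Reading positions in blocks of 6 reveals the pattern AAABBB — 2 tracks woven together.
Track A = 1, 4, 9, 16, 25, 36: perfect squares starting at 1².
Track B = 77, 74, 71, 68, 65, 62: arithmetic, step −3.
Term 13 comes from track A (its 7th entry): 49.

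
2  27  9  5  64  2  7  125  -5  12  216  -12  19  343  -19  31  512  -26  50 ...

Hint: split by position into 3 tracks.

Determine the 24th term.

Read the sequence 3 terms at a time; column i is its own pattern.
Track A: 2, 5, 7, 12, 19, 31, 50. A Fibonacci-like recurrence a_n = a_{n-1} + a_{n-2}.
Track B: 27, 64, 125, 216, 343, 512. Consecutive cubes n³ from n = 3.
Track C: 9, 2, -5, -12, -19, -26. Linear: a_n = 16 − 7·n.
Position 24 → track C, term 8 = -40.

-40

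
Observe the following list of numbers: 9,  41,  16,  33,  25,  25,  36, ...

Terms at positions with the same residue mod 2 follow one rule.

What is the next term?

17

Odd-indexed and even-indexed terms follow separate rules.
Stream A: 9, 16, 25, 36 — the squares 3², 4², 5², ….
Stream B: 41, 33, 25 — arithmetic with common difference −8.
Position 8 falls in stream B as its term 4, giving 17.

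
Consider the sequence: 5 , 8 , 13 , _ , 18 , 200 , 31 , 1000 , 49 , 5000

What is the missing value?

40

Positions 1, 3, 5, … form one subsequence and positions 2, 4, 6, … form another.
Track A is 5, 13, 18, 31, 49, which is Fibonacci-style (each term is the sum of the two before it).
Track B is 8, ?, 200, 1000, 5000, which is geometric, ×5 each step.
The gap is track B's term 2; the rule gives 40.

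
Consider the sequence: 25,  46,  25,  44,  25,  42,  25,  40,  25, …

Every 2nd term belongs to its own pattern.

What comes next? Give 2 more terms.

38, 25

The terms cycle through 2 interleaved subsequences.
Track A is 25, 25, 25, 25, 25, which is constant 25.
Track B is 46, 44, 42, 40, which is subtracting 2 each time.
Position 10 → track B, term 5 = 38.
Term 11 comes from track A (its 6th entry): 25.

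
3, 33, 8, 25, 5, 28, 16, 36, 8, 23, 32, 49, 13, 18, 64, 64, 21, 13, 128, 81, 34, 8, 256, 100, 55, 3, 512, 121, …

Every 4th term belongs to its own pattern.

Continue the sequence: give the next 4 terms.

Split by position mod 4 into 4 tracks.
Stream A is 3, 5, 8, 13, 21, 34, 55, which is a Fibonacci-like recurrence a_n = a_{n-1} + a_{n-2}.
Stream B is 33, 28, 23, 18, 13, 8, 3, which is arithmetic with common difference −5.
Stream C is 8, 16, 32, 64, 128, 256, 512, which is geometric with ratio 2.
Stream D is 25, 36, 49, 64, 81, 100, 121, which is the squares 5², 6², 7², ….
The 29th slot belongs to stream A; its 8th term is 89.
Term 30 comes from stream B (its 8th entry): -2.
Term 31 comes from stream C (its 8th entry): 1024.
Position 32 falls in stream D as its term 8, giving 144.

89, -2, 1024, 144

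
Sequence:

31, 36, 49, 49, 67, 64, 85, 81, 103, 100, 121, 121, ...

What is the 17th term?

175

Positions 1, 3, 5, … form one subsequence and positions 2, 4, 6, … form another.
Track A: 31, 49, 67, 85, 103, 121 (adding 18 each time).
Track B: 36, 49, 64, 81, 100, 121 (perfect squares starting at 6²).
Position 17 → track A, term 9 = 175.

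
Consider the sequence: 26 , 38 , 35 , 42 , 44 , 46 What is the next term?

53

The terms cycle through 2 interleaved subsequences.
Track A: 26, 35, 44. Adding 9 each time.
Track B: 38, 42, 46. Arithmetic, step +4.
The 7th slot belongs to track A; its 4th term is 53.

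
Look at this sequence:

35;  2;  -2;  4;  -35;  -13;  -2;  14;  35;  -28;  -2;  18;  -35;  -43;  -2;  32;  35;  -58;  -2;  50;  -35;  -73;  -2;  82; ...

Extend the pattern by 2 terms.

Split by position mod 4 into 4 tracks.
Track A: 35, -35, 35, -35, 35, -35 — oscillating between 35 and -35.
Track B: 2, -13, -28, -43, -58, -73 — subtracting 15 each time.
Track C: -2, -2, -2, -2, -2, -2 — always -2.
Track D: 4, 14, 18, 32, 50, 82 — Fibonacci-style (each term is the sum of the two before it).
The 25th slot belongs to track A; its 7th term is 35.
Term 26 comes from track B (its 7th entry): -88.

35, -88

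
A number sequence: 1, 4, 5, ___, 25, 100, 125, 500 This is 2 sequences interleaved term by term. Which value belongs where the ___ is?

20

Taking every 2nd term gives 2 separate tracks.
Stream A = 1, 5, 25, 125: successive powers of 5.
Stream B = 4, ?, 100, 500: geometric, ×5 each step.
Filling stream B at index 2 by its rule yields 20.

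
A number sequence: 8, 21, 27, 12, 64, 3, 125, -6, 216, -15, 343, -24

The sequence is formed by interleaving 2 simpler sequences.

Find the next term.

512

Odd-indexed and even-indexed terms follow separate rules.
Stream A is 8, 27, 64, 125, 216, 343, which is the cubes 2³, 3³, 4³, ….
Stream B is 21, 12, 3, -6, -15, -24, which is linear: a_n = 30 − 9·n.
Position 13 → stream A, term 7 = 512.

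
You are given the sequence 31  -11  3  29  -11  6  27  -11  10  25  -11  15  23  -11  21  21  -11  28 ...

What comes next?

19

Split by position mod 3 into 3 tracks.
Stream A = 31, 29, 27, 25, 23, 21: subtracting 2 each time.
Stream B = -11, -11, -11, -11, -11, -11: the constant sequence -11.
Stream C = 3, 6, 10, 15, 21, 28: triangular numbers starting at T_2.
Term 19 comes from stream A (its 7th entry): 19.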